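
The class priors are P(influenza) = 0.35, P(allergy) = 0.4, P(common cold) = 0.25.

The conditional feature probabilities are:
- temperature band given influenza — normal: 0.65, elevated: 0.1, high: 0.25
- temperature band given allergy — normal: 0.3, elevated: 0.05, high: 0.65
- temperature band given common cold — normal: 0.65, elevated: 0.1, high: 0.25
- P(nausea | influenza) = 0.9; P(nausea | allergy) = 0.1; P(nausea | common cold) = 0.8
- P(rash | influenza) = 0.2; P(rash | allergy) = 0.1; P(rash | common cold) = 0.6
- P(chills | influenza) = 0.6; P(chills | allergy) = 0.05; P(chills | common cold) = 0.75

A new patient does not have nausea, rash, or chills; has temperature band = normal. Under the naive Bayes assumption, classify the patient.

influenza: 0.35 × 0.65 × (1−0.9) × (1−0.2) × (1−0.6) = 0.00728
allergy: 0.4 × 0.3 × (1−0.1) × (1−0.1) × (1−0.05) = 0.09234
common cold: 0.25 × 0.65 × (1−0.8) × (1−0.6) × (1−0.75) = 0.00325
Highest score → allergy.

allergy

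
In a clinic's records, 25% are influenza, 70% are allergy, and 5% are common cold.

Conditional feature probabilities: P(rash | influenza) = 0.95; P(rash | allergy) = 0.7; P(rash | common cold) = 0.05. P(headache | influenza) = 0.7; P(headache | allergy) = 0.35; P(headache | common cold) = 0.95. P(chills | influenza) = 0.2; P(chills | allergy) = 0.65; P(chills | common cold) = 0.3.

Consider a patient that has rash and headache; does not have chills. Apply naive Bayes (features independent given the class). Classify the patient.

influenza

influenza: 0.25 × 0.95 × 0.7 × (1−0.2) = 0.133
allergy: 0.7 × 0.7 × 0.35 × (1−0.65) = 0.060025
common cold: 0.05 × 0.05 × 0.95 × (1−0.3) = 0.0016625
Highest score → influenza.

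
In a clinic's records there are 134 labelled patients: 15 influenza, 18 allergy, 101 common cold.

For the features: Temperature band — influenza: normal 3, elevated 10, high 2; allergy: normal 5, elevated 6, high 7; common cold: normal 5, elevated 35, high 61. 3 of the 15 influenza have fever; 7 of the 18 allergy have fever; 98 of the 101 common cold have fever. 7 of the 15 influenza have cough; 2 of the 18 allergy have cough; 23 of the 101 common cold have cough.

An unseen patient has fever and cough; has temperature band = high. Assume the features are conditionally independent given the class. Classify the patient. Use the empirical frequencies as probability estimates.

influenza: (15/134) × (2/15) × (3/15) × (7/15) ≈ 0.00139303
allergy: (18/134) × (7/18) × (7/18) × (2/18) ≈ 0.00225723
common cold: (101/134) × (61/101) × (98/101) × (23/101) ≈ 0.100586
Highest score → common cold.

common cold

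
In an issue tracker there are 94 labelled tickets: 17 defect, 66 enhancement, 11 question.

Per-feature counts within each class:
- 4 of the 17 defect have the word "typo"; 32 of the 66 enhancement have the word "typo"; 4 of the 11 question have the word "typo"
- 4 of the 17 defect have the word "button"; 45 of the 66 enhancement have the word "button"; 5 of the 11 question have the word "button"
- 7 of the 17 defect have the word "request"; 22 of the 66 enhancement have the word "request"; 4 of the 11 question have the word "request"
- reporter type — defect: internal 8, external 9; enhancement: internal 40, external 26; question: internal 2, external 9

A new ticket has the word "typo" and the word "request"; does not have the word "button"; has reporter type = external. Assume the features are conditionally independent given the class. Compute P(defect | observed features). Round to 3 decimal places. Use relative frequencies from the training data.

0.251

defect: (17/94) × (4/17) × (13/17) × (7/17) × (9/17) ≈ 0.00709364
enhancement: (66/94) × (32/66) × (21/66) × (22/66) × (26/66) ≈ 0.0142235
question: (11/94) × (4/11) × (6/11) × (4/11) × (9/11) ≈ 0.0069057
P(defect | x) = 0.00709364 / 0.02822284 ≈ 0.251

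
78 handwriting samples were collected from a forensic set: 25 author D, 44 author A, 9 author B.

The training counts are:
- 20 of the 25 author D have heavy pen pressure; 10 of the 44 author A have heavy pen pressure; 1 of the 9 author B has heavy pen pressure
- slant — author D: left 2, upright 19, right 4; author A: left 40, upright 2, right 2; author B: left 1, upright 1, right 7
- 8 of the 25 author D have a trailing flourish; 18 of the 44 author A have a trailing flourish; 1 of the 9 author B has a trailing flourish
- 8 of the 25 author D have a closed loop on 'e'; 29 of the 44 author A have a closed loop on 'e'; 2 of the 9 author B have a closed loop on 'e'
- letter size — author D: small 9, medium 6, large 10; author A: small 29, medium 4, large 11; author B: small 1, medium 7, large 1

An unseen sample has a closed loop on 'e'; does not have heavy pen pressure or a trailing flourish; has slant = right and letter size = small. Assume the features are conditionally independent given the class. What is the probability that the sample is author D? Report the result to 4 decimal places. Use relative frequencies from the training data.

0.1052

author D: (25/78) × (5/25) × (4/25) × (17/25) × (8/25) × (9/25) ≈ 0.000803446
author A: (44/78) × (34/44) × (2/44) × (26/44) × (29/44) × (29/44) ≈ 0.00508596
author B: (9/78) × (8/9) × (7/9) × (8/9) × (2/9) × (1/9) ≈ 0.00175083
P(author D | x) = 0.000803446 / 0.007640236 ≈ 0.1052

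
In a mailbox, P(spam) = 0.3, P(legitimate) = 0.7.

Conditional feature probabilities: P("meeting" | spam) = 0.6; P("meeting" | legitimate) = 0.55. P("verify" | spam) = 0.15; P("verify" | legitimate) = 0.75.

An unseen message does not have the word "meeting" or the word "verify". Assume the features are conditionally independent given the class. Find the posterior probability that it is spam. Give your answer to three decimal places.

spam: 0.3 × (1−0.6) × (1−0.15) = 0.102
legitimate: 0.7 × (1−0.55) × (1−0.75) = 0.07875
P(spam | x) = 0.102 / 0.18075 ≈ 0.564

0.564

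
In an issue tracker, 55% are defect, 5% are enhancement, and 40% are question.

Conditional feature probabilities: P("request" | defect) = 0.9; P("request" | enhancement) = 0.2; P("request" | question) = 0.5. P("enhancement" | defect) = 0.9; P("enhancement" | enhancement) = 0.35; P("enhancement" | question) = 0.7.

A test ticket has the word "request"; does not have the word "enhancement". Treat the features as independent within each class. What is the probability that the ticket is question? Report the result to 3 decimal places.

0.517

defect: 0.55 × 0.9 × (1−0.9) = 0.0495
enhancement: 0.05 × 0.2 × (1−0.35) = 0.0065
question: 0.4 × 0.5 × (1−0.7) = 0.06
P(question | x) = 0.06 / 0.116 ≈ 0.517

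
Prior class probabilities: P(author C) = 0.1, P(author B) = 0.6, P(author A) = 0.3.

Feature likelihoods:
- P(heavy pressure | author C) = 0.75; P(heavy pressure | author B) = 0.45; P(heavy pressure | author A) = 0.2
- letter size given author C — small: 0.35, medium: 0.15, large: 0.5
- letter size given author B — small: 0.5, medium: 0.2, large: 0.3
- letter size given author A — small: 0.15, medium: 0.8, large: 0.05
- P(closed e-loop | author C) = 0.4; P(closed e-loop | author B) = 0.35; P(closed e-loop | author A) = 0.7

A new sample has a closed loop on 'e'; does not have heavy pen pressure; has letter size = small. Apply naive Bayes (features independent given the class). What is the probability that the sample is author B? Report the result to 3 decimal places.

0.668

author C: 0.1 × (1−0.75) × 0.35 × 0.4 = 0.0035
author B: 0.6 × (1−0.45) × 0.5 × 0.35 = 0.05775
author A: 0.3 × (1−0.2) × 0.15 × 0.7 = 0.0252
P(author B | x) = 0.05775 / 0.08645 ≈ 0.668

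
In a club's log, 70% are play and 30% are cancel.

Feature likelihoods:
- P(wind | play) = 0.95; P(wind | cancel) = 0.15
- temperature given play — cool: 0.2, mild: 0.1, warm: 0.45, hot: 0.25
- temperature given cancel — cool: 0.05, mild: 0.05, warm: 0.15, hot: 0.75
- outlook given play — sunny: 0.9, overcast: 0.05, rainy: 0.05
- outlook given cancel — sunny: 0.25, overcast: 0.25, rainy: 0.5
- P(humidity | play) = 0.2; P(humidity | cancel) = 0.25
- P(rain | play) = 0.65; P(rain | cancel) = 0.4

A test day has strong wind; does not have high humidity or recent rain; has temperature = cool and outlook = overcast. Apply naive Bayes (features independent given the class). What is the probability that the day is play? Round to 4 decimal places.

0.8803

play: 0.7 × 0.95 × 0.2 × 0.05 × (1−0.2) × (1−0.65) = 0.001862
cancel: 0.3 × 0.15 × 0.05 × 0.25 × (1−0.25) × (1−0.4) = 0.000253125
P(play | x) = 0.001862 / 0.002115125 ≈ 0.8803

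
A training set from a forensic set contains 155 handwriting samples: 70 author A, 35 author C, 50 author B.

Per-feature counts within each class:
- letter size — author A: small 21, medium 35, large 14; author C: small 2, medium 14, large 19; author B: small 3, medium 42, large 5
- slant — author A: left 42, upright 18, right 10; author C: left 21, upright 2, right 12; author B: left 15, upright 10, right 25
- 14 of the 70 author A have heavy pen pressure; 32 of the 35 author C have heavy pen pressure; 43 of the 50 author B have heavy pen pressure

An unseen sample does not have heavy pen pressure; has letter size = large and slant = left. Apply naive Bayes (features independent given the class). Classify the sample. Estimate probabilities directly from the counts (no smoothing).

author A: (70/155) × (14/70) × (42/70) × (56/70) ≈ 0.0433548
author C: (35/155) × (19/35) × (21/35) × (3/35) ≈ 0.00630415
author B: (50/155) × (5/50) × (15/50) × (7/50) ≈ 0.00135484
Highest score → author A.

author A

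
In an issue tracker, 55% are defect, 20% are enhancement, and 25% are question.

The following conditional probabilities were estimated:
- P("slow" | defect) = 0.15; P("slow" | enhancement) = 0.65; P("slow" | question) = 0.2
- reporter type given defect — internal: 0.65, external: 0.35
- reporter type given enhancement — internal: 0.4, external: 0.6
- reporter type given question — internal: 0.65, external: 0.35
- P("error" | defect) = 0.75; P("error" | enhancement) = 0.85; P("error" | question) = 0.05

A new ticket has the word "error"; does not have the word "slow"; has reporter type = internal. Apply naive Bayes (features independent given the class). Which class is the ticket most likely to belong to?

defect: 0.55 × (1−0.15) × 0.65 × 0.75 = 0.22790625
enhancement: 0.2 × (1−0.65) × 0.4 × 0.85 = 0.0238
question: 0.25 × (1−0.2) × 0.65 × 0.05 = 0.0065
Highest score → defect.

defect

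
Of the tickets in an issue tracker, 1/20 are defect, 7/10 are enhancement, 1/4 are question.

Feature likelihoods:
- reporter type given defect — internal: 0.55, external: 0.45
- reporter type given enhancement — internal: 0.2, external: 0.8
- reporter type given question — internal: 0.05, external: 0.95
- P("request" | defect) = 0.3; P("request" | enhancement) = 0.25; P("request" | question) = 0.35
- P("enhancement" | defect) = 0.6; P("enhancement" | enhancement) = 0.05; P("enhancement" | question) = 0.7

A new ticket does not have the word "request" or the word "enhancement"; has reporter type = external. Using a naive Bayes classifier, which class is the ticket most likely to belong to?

enhancement

defect: 0.05 × 0.45 × (1−0.3) × (1−0.6) = 0.0063
enhancement: 0.7 × 0.8 × (1−0.25) × (1−0.05) = 0.399
question: 0.25 × 0.95 × (1−0.35) × (1−0.7) = 0.0463125
Highest score → enhancement.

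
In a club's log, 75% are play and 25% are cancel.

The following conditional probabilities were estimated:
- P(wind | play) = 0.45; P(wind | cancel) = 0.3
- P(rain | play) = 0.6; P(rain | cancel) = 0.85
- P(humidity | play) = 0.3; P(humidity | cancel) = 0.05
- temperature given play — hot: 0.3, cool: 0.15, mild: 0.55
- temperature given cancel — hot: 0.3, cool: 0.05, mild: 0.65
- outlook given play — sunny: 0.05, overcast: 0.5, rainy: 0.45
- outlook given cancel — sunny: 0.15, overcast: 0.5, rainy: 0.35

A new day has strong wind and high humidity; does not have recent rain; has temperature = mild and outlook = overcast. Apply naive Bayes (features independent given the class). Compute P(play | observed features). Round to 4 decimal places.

0.9839

play: 0.75 × 0.45 × (1−0.6) × 0.3 × 0.55 × 0.5 = 0.0111375
cancel: 0.25 × 0.3 × (1−0.85) × 0.05 × 0.65 × 0.5 = 0.0001828125
P(play | x) = 0.0111375 / 0.0113203125 ≈ 0.9839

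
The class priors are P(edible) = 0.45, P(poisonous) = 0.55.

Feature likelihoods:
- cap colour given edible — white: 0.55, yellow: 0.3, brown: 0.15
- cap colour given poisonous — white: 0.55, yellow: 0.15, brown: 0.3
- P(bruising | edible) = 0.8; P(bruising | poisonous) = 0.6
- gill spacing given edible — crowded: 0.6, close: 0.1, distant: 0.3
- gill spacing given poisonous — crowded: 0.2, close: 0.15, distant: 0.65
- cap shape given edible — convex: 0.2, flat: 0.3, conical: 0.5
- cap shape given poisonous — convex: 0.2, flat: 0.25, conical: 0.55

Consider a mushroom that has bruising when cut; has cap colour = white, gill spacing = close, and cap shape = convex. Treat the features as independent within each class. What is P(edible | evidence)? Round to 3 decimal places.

0.421

edible: 0.45 × 0.55 × 0.8 × 0.1 × 0.2 = 0.00396
poisonous: 0.55 × 0.55 × 0.6 × 0.15 × 0.2 = 0.005445
P(edible | x) = 0.00396 / 0.009405 ≈ 0.421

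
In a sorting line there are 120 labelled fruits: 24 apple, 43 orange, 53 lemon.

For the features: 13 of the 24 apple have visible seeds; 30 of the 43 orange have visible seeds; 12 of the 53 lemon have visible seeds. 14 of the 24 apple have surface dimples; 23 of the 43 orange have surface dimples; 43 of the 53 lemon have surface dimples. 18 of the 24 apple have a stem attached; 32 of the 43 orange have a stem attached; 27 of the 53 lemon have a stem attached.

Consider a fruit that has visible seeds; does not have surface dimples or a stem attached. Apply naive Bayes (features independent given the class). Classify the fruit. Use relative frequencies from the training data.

apple: (24/120) × (13/24) × (10/24) × (6/24) ≈ 0.0112847
orange: (43/120) × (30/43) × (20/43) × (11/43) ≈ 0.0297458
lemon: (53/120) × (12/53) × (10/53) × (26/53) ≈ 0.00925596
Highest score → orange.

orange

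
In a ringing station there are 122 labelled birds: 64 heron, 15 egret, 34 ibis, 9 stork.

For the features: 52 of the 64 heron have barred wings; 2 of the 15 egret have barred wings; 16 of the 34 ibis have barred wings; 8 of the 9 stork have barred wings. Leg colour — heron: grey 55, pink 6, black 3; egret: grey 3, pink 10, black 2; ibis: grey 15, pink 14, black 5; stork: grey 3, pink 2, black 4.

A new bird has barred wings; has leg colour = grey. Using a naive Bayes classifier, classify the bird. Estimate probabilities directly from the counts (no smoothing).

heron

heron: (64/122) × (52/64) × (55/64) ≈ 0.366291
egret: (15/122) × (2/15) × (3/15) ≈ 0.00327869
ibis: (34/122) × (16/34) × (15/34) ≈ 0.0578592
stork: (9/122) × (8/9) × (3/9) ≈ 0.0218579
Highest score → heron.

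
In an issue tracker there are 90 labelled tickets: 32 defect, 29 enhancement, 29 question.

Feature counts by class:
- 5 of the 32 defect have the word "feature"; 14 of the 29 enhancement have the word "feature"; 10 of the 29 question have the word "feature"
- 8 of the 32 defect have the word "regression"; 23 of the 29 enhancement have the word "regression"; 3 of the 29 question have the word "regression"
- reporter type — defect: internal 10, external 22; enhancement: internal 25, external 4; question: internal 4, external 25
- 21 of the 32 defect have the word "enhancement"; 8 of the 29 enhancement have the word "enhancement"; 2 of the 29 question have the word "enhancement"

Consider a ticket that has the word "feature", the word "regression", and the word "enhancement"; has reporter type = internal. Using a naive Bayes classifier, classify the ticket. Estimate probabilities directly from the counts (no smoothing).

defect: (32/90) × (5/32) × (8/32) × (10/32) × (21/32) ≈ 0.00284831
enhancement: (29/90) × (14/29) × (23/29) × (25/29) × (8/29) ≈ 0.0293393
question: (29/90) × (10/29) × (3/29) × (4/29) × (2/29) ≈ 0.000109339
Highest score → enhancement.

enhancement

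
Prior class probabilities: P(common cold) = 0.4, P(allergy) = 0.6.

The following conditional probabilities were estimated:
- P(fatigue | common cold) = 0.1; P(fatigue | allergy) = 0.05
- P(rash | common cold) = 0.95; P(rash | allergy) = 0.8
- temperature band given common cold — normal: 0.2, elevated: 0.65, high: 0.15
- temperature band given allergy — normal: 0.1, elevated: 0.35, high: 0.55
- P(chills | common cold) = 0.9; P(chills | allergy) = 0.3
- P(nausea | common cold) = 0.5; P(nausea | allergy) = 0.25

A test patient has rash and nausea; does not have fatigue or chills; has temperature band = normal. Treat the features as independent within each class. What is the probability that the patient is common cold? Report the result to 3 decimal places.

common cold: 0.4 × (1−0.1) × 0.95 × 0.2 × (1−0.9) × 0.5 = 0.00342
allergy: 0.6 × (1−0.05) × 0.8 × 0.1 × (1−0.3) × 0.25 = 0.00798
P(common cold | x) = 0.00342 / 0.0114 ≈ 0.300

0.300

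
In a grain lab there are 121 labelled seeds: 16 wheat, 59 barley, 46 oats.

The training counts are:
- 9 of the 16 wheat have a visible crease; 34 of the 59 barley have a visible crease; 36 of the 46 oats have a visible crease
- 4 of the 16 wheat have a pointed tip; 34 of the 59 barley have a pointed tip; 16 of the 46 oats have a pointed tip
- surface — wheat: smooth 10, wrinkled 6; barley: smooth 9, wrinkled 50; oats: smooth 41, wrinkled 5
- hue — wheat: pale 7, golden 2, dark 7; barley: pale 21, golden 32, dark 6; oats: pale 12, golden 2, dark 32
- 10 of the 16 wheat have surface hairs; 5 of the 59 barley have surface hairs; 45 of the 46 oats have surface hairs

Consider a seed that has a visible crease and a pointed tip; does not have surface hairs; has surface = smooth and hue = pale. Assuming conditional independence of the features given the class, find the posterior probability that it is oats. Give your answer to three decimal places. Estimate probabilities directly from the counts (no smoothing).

0.050

wheat: (16/121) × (9/16) × (4/16) × (10/16) × (7/16) × (6/16) ≈ 0.00190672
barley: (59/121) × (34/59) × (34/59) × (9/59) × (21/59) × (54/59) ≈ 0.00804674
oats: (46/121) × (36/46) × (16/46) × (41/46) × (12/46) × (1/46) ≈ 0.000523083
P(oats | x) = 0.000523083 / 0.010476543 ≈ 0.050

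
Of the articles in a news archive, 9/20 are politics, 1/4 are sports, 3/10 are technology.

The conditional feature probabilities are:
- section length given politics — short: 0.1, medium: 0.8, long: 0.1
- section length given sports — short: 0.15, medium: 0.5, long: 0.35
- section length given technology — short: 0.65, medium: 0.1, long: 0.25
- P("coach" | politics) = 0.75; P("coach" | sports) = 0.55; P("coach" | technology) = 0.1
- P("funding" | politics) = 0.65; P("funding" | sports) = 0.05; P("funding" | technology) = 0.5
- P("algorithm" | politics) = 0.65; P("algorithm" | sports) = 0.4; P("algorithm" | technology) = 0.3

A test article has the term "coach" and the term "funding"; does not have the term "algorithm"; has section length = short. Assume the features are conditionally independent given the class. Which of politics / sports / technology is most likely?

politics

politics: 0.45 × 0.1 × 0.75 × 0.65 × (1−0.65) = 0.007678125
sports: 0.25 × 0.15 × 0.55 × 0.05 × (1−0.4) = 0.00061875
technology: 0.3 × 0.65 × 0.1 × 0.5 × (1−0.3) = 0.006825
Highest score → politics.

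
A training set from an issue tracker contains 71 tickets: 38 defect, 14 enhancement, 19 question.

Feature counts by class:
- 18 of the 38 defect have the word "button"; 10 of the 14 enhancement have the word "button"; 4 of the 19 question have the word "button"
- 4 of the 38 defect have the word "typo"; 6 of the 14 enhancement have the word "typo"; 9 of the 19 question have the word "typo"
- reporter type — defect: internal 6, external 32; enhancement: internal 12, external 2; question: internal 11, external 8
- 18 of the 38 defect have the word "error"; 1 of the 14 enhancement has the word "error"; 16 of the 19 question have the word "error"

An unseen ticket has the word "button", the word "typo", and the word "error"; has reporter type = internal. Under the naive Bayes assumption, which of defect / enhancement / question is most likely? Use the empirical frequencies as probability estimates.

defect: (38/71) × (18/38) × (4/38) × (6/38) × (18/38) ≈ 0.00199594
enhancement: (14/71) × (10/14) × (6/14) × (12/14) × (1/14) ≈ 0.00369564
question: (19/71) × (4/19) × (9/19) × (11/19) × (16/19) ≈ 0.0130106
Highest score → question.

question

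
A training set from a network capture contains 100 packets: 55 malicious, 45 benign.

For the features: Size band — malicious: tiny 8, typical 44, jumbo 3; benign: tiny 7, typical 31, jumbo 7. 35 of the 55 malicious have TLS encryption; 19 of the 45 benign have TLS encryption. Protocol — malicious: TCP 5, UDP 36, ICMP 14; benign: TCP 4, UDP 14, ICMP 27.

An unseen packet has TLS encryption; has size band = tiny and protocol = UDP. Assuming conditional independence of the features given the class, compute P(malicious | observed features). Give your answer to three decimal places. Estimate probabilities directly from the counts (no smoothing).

malicious: (55/100) × (8/55) × (35/55) × (36/55) ≈ 0.0333223
benign: (45/100) × (7/45) × (19/45) × (14/45) ≈ 0.00919506
P(malicious | x) = 0.0333223 / 0.04251736 ≈ 0.784

0.784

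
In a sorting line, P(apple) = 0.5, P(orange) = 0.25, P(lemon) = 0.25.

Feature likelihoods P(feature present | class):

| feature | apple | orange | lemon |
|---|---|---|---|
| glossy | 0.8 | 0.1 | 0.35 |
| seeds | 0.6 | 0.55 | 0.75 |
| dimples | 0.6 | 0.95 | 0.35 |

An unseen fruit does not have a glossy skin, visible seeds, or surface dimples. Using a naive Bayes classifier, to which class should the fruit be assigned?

apple: 0.5 × (1−0.8) × (1−0.6) × (1−0.6) = 0.016
orange: 0.25 × (1−0.1) × (1−0.55) × (1−0.95) = 0.0050625
lemon: 0.25 × (1−0.35) × (1−0.75) × (1−0.35) = 0.02640625
Highest score → lemon.

lemon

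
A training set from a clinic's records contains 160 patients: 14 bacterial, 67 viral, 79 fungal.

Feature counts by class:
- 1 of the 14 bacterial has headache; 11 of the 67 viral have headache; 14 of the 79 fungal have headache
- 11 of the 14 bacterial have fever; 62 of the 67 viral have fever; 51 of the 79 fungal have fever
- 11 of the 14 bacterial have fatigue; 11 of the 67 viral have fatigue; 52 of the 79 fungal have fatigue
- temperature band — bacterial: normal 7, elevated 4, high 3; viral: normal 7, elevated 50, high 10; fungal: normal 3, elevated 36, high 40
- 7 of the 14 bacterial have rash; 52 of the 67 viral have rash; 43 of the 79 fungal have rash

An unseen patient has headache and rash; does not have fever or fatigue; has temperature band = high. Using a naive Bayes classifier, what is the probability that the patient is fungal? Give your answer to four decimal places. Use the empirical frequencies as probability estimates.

0.8470

bacterial: (14/160) × (1/14) × (3/14) × (3/14) × (3/14) × (7/14) ≈ 0.0000307489
viral: (67/160) × (11/67) × (5/67) × (56/67) × (10/67) × (52/67) ≈ 0.000496747
fungal: (79/160) × (14/79) × (28/79) × (27/79) × (40/79) × (43/79) ≈ 0.00292112
P(fungal | x) = 0.00292112 / 0.0034486159 ≈ 0.8470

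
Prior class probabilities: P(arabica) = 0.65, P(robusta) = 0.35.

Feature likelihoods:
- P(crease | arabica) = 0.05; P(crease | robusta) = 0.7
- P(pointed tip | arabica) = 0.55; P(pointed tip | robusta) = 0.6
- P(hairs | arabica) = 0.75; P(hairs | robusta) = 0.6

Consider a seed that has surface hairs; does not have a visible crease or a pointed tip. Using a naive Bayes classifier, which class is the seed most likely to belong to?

arabica

arabica: 0.65 × (1−0.05) × (1−0.55) × 0.75 = 0.20840625
robusta: 0.35 × (1−0.7) × (1−0.6) × 0.6 = 0.0252
Highest score → arabica.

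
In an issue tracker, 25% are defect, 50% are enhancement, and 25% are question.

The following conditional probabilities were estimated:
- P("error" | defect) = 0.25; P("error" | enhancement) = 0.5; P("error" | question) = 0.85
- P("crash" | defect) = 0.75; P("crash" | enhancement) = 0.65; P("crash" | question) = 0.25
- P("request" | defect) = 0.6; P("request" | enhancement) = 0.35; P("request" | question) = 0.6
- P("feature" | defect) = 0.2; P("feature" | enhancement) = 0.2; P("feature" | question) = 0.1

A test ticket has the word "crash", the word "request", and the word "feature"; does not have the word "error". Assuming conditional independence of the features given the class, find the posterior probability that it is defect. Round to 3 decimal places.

0.586

defect: 0.25 × (1−0.25) × 0.75 × 0.6 × 0.2 = 0.016875
enhancement: 0.5 × (1−0.5) × 0.65 × 0.35 × 0.2 = 0.011375
question: 0.25 × (1−0.85) × 0.25 × 0.6 × 0.1 = 0.0005625
P(defect | x) = 0.016875 / 0.0288125 ≈ 0.586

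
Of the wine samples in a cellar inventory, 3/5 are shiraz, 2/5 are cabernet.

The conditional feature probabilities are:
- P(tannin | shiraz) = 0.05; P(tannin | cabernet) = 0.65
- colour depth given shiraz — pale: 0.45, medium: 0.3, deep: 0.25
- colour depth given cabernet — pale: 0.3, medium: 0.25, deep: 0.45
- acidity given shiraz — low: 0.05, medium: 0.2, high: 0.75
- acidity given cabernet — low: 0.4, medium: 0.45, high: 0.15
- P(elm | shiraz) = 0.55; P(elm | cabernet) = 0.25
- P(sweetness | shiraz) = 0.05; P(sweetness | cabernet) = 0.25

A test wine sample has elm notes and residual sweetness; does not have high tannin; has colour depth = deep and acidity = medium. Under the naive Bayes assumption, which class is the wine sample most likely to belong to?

shiraz: 0.6 × (1−0.05) × 0.25 × 0.2 × 0.55 × 0.05 = 0.00078375
cabernet: 0.4 × (1−0.65) × 0.45 × 0.45 × 0.25 × 0.25 = 0.001771875
Highest score → cabernet.

cabernet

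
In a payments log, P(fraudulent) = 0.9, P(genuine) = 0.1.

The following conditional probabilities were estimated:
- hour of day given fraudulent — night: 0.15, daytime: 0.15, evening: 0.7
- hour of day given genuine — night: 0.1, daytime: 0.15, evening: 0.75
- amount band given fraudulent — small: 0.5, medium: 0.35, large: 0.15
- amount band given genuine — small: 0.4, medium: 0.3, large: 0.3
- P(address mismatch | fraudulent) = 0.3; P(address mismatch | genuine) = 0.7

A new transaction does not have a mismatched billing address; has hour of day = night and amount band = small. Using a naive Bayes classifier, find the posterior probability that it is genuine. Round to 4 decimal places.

fraudulent: 0.9 × 0.15 × 0.5 × (1−0.3) = 0.04725
genuine: 0.1 × 0.1 × 0.4 × (1−0.7) = 0.0012
P(genuine | x) = 0.0012 / 0.04845 ≈ 0.0248

0.0248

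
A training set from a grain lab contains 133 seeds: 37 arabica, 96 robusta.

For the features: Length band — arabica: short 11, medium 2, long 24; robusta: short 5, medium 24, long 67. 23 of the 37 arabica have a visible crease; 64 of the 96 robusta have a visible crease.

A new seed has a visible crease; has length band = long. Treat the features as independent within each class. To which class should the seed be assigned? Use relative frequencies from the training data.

robusta

arabica: (37/133) × (24/37) × (23/37) ≈ 0.112172
robusta: (96/133) × (67/96) × (64/96) ≈ 0.33584
Highest score → robusta.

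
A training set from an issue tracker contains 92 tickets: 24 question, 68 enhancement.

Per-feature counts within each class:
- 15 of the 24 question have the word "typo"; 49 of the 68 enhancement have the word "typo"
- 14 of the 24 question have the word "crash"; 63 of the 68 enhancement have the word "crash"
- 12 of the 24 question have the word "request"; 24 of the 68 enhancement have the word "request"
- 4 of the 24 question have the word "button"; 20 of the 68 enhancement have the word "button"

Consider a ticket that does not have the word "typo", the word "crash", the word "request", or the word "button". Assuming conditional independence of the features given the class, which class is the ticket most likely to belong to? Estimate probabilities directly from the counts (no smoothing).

question

question: (24/92) × (9/24) × (10/24) × (12/24) × (20/24) ≈ 0.0169837
enhancement: (68/92) × (19/68) × (5/68) × (44/68) × (48/68) ≈ 0.0069359
Highest score → question.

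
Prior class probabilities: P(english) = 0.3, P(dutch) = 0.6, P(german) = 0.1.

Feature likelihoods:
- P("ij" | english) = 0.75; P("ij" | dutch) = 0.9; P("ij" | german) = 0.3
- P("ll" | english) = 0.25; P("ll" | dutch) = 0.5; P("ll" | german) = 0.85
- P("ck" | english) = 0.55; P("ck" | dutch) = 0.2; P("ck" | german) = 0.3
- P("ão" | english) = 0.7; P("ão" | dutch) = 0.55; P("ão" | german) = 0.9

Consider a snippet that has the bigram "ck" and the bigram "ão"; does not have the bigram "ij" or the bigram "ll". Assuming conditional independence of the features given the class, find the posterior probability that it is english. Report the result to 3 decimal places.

english: 0.3 × (1−0.75) × (1−0.25) × 0.55 × 0.7 = 0.02165625
dutch: 0.6 × (1−0.9) × (1−0.5) × 0.2 × 0.55 = 0.0033
german: 0.1 × (1−0.3) × (1−0.85) × 0.3 × 0.9 = 0.002835
P(english | x) = 0.02165625 / 0.02779125 ≈ 0.779

0.779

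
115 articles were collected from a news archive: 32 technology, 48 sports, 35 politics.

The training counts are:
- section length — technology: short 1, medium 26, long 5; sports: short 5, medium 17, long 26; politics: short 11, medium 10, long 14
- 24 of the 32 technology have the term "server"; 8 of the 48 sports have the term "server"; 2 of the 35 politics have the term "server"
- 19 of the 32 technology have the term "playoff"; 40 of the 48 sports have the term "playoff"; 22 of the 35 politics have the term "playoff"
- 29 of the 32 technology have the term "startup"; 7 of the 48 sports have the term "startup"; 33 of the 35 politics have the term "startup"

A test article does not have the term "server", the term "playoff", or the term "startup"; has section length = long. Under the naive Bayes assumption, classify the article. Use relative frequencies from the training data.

sports

technology: (32/115) × (5/32) × (8/32) × (13/32) × (3/32) ≈ 0.000413978
sports: (48/115) × (26/48) × (40/48) × (8/48) × (41/48) ≈ 0.0268217
politics: (35/115) × (14/35) × (33/35) × (13/35) × (2/35) ≈ 0.0024362
Highest score → sports.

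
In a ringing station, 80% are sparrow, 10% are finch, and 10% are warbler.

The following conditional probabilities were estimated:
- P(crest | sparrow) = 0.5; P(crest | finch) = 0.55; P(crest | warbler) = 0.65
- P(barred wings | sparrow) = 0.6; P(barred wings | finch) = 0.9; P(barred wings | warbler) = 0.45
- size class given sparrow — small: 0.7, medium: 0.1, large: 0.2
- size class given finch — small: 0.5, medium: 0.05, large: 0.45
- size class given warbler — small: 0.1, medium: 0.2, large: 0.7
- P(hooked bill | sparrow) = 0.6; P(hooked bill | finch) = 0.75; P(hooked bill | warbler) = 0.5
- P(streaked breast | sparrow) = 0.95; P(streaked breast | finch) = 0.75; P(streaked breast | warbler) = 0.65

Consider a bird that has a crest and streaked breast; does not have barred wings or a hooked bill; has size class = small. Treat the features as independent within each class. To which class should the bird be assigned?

sparrow: 0.8 × 0.5 × (1−0.6) × 0.7 × (1−0.6) × 0.95 = 0.04256
finch: 0.1 × 0.55 × (1−0.9) × 0.5 × (1−0.75) × 0.75 = 0.000515625
warbler: 0.1 × 0.65 × (1−0.45) × 0.1 × (1−0.5) × 0.65 = 0.001161875
Highest score → sparrow.

sparrow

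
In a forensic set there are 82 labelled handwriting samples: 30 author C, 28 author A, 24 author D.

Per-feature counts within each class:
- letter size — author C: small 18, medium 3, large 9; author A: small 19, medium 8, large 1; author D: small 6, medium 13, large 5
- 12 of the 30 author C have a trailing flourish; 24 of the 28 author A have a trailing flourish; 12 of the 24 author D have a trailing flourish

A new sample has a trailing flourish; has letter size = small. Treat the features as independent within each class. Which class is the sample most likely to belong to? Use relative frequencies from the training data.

author A

author C: (30/82) × (18/30) × (12/30) ≈ 0.0878049
author A: (28/82) × (19/28) × (24/28) ≈ 0.198606
author D: (24/82) × (6/24) × (12/24) ≈ 0.0365854
Highest score → author A.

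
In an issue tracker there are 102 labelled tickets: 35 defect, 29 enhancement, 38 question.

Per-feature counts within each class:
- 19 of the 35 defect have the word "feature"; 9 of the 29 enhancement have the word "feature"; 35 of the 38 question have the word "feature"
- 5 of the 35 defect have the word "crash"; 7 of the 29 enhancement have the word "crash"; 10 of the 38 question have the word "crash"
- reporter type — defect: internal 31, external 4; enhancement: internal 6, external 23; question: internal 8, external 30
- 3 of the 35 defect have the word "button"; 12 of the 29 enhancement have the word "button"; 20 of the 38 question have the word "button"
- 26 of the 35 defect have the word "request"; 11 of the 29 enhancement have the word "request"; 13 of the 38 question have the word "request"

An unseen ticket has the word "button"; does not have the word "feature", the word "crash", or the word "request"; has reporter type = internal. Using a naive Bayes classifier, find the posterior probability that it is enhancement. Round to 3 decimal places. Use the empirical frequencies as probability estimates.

0.653

defect: (35/102) × (16/35) × (30/35) × (31/35) × (3/35) × (9/35) ≈ 0.00262479
enhancement: (29/102) × (20/29) × (22/29) × (6/29) × (12/29) × (18/29) ≈ 0.00790434
question: (38/102) × (3/38) × (28/38) × (8/38) × (20/38) × (25/38) ≈ 0.00157981
P(enhancement | x) = 0.00790434 / 0.01210894 ≈ 0.653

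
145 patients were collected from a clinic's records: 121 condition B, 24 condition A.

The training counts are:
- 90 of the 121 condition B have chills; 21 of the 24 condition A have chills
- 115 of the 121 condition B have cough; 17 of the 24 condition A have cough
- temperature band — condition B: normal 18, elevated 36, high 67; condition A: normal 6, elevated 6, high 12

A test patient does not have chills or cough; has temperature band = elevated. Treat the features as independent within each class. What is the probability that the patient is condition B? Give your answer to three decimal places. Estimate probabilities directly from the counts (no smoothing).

condition B: (121/145) × (31/121) × (6/121) × (36/121) ≈ 0.00315411
condition A: (24/145) × (3/24) × (7/24) × (6/24) ≈ 0.00150862
P(condition B | x) = 0.00315411 / 0.00466273 ≈ 0.676

0.676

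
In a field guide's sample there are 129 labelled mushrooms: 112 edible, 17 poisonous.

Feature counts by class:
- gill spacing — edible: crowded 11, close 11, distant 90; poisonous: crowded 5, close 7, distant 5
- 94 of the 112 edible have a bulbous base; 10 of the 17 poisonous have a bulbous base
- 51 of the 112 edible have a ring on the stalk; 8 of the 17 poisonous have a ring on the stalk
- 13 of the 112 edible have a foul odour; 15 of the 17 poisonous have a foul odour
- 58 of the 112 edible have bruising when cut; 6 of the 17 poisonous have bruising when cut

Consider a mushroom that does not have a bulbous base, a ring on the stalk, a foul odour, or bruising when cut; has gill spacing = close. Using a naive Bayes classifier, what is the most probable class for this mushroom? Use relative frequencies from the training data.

edible: (112/129) × (11/112) × (18/112) × (61/112) × (99/112) × (54/112) ≈ 0.00318099
poisonous: (17/129) × (7/17) × (7/17) × (9/17) × (2/17) × (11/17) ≈ 0.000900484
Highest score → edible.

edible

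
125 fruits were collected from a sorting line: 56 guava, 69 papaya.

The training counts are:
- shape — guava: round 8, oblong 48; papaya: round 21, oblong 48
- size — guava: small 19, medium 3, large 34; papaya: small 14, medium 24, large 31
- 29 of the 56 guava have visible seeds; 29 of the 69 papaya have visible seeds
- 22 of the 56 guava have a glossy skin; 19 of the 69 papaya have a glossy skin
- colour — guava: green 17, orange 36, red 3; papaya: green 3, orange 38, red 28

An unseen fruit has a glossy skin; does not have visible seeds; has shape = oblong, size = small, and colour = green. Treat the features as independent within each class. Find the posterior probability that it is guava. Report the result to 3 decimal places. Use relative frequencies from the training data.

guava: (56/125) × (48/56) × (19/56) × (27/56) × (22/56) × (17/56) ≈ 0.00749149
papaya: (69/125) × (48/69) × (14/69) × (40/69) × (19/69) × (3/69) ≈ 0.000540752
P(guava | x) = 0.00749149 / 0.008032242 ≈ 0.933

0.933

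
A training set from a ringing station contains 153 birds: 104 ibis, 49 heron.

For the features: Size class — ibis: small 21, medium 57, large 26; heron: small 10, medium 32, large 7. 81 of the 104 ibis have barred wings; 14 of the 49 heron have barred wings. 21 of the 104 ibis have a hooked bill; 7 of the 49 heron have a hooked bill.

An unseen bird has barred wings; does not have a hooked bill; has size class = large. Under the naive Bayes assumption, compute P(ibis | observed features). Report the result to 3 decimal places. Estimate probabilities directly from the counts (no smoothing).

0.904

ibis: (104/153) × (26/104) × (81/104) × (83/104) ≈ 0.105628
heron: (49/153) × (7/49) × (14/49) × (42/49) ≈ 0.0112045
P(ibis | x) = 0.105628 / 0.1168325 ≈ 0.904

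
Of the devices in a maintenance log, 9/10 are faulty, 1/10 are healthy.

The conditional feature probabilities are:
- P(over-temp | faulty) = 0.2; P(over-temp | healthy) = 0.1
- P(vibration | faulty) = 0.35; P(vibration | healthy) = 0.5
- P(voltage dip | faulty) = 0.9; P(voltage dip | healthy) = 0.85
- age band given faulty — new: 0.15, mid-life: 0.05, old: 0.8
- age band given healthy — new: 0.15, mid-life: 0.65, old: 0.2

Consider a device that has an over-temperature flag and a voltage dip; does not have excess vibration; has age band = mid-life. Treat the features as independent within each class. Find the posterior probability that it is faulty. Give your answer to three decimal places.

0.656

faulty: 0.9 × 0.2 × (1−0.35) × 0.9 × 0.05 = 0.005265
healthy: 0.1 × 0.1 × (1−0.5) × 0.85 × 0.65 = 0.0027625
P(faulty | x) = 0.005265 / 0.0080275 ≈ 0.656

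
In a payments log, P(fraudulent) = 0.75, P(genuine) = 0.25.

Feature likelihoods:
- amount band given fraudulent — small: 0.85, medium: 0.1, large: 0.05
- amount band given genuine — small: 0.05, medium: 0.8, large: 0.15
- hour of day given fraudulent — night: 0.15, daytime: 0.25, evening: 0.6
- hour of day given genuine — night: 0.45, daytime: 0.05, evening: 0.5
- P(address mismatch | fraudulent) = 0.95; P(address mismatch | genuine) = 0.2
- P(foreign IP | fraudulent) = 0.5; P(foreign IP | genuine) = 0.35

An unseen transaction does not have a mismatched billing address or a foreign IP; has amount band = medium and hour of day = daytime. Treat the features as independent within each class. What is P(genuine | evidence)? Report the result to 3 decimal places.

0.917

fraudulent: 0.75 × 0.1 × 0.25 × (1−0.95) × (1−0.5) = 0.00046875
genuine: 0.25 × 0.8 × 0.05 × (1−0.2) × (1−0.35) = 0.0052
P(genuine | x) = 0.0052 / 0.00566875 ≈ 0.917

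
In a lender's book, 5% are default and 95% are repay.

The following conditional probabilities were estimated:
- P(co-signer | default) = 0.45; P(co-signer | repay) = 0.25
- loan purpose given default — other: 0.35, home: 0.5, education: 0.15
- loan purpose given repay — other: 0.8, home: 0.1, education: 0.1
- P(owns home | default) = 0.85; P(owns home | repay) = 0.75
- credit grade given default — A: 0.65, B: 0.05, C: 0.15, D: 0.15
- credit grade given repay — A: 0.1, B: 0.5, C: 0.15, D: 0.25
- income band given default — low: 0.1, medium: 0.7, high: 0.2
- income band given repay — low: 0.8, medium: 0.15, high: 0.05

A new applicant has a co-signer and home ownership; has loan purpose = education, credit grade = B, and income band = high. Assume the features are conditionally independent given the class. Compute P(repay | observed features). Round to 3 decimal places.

0.939

default: 0.05 × 0.45 × 0.15 × 0.85 × 0.05 × 0.2 = 0.0000286875
repay: 0.95 × 0.25 × 0.1 × 0.75 × 0.5 × 0.05 = 0.0004453125
P(repay | x) = 0.0004453125 / 0.000474 ≈ 0.939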